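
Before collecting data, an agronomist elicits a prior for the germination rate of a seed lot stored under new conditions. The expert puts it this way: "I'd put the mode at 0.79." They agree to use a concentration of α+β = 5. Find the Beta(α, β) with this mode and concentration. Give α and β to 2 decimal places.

For α,β > 1 the Beta mode is (α−1)/(α+β−2). With α+β = 5, the mode is (α−1)/3.
Set (α−1)/3 = 0.79 → α = 1 + 0.79·3 = 3.37.
β = 5 − α = 1.63.

α = 3.37, β = 1.63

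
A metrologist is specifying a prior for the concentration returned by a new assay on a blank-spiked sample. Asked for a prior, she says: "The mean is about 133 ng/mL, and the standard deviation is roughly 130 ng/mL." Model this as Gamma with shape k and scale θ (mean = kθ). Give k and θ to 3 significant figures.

k ≈ 1.05, θ ≈ 127

For Gamma(k, scale θ): mean = kθ, variance = kθ², so CV = 1/√k.
CV = SD/mean = 130/133 = 0.9774, hence k = 1/CV² = 1.05.
Then θ = mean/k = 133/1.05 = 127.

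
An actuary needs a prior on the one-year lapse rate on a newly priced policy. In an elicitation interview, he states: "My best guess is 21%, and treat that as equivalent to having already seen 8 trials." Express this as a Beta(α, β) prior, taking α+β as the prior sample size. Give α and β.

α = 1.68, β = 6.32

Under the effective-sample-size interpretation, Beta(α, β) has prior mean α/(α+β) and prior sample size α+β.
So α+β = 8 and α/(α+β) = 0.21, giving α = 0.21·8 = 1.68 and β = 8 − 1.68 = 6.32.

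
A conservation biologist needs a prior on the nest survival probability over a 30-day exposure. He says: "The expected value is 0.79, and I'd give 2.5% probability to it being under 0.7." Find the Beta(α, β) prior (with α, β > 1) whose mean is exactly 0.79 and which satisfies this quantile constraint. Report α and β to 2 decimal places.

α ≈ 70.23, β ≈ 18.67

With mean 0.79 fixed, write α = 0.79s, β = 0.21s where s = α+β.
Need P(θ < 0.7) = 0.025 under Beta(0.79s, 0.21s). Normal approximation: (q−m)/√(m(1−m)/s) ≈ z_{0.025} = -1.96, so s ≈ 0.79·0.21·(-1.96)²/(0.7−0.79)² = 78.7.
At s = 78.7: P(θ<0.7) ≈ 0.032. Adjusting to match 0.025 gives s ≈ 88.90.
So α = 0.79·88.90 ≈ 70.23, β = 0.21·88.90 ≈ 18.67.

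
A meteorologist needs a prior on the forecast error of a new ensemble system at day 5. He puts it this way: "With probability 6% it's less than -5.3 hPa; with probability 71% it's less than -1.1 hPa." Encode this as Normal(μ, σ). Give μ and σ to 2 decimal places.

The p-quantile of Normal(μ,σ) is μ + z_p·σ, with z_{0.06} = -1.555 and z_{0.71} = 0.5534.
Eliminate σ: μ = (z₂·x₁ − z₁·x₂)/(z₂ − z₁) = (0.5534·-5.3 − (-1.555)·-1.1)/2.108 = -2.20.
Then σ = (x₂ − x₁)/(z₂ − z₁) = (-1.1 − -5.3)/2.108 = 1.99.

μ = -2.20, σ = 1.99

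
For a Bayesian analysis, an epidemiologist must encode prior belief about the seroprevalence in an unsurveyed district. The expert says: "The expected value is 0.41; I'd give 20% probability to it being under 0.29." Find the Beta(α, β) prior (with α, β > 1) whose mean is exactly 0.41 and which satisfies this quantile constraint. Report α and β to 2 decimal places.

With mean 0.41 fixed, write α = 0.41s, β = 0.59s where s = α+β.
Need P(θ < 0.29) = 0.2 under Beta(0.41s, 0.59s). Normal approximation: (q−m)/√(m(1−m)/s) ≈ z_{0.2} = -0.842, so s ≈ 0.41·0.59·(-0.842)²/(0.29−0.41)² = 11.9.
At s = 11.9: P(θ<0.29) ≈ 0.204. Adjusting to match 0.2 gives s ≈ 12.23.
So α = 0.41·12.23 ≈ 5.02, β = 0.59·12.23 ≈ 7.22.

α ≈ 5.02, β ≈ 7.22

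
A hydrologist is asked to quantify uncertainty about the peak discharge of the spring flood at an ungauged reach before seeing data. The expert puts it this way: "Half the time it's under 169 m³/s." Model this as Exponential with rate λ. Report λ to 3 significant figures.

Exponential median = ln 2 / λ, so λ = ln 2 / 169.0 = 0.0041.

λ ≈ 0.0041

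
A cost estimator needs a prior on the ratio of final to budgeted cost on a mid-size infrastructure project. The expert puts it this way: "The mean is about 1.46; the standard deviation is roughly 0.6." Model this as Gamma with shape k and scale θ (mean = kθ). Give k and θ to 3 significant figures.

For Gamma(k, scale θ): mean = kθ, variance = kθ², so CV = 1/√k.
CV = SD/mean = 0.6/1.46 = 0.411, hence k = 1/CV² = 5.92.
Then θ = mean/k = 1.46/5.92 = 0.247.

k ≈ 5.92, θ ≈ 0.247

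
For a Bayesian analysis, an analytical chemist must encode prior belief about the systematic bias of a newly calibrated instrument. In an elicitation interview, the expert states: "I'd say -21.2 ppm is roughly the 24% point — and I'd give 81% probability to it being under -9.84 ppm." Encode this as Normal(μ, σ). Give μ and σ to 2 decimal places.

μ = -16.14, σ = 7.17

The p-quantile of Normal(μ,σ) is μ + z_p·σ, with z_{0.24} = -0.7063 and z_{0.81} = 0.8779.
Eliminate σ: μ = (z₂·x₁ − z₁·x₂)/(z₂ − z₁) = (0.8779·-21.2 − (-0.7063)·-9.84)/1.584 = -16.14.
Then σ = (x₂ − x₁)/(z₂ − z₁) = (-9.84 − -21.2)/1.584 = 7.17.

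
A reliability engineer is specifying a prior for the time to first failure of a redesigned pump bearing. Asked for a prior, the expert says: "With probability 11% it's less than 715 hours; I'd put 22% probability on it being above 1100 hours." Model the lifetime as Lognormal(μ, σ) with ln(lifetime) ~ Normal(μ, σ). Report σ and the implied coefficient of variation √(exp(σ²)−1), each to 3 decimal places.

σ ≈ 0.216, CV ≈ 0.218

If T ~ Lognormal(μ,σ) then ln T ~ Normal(μ,σ), so the p-quantile of ln T is μ + z_p·σ.
ln(715) = 6.572 and ln(1100) = 7.003; z_{0.11} = -1.227, z_{0.78} = 0.7722.
σ = (7.003 − 6.572)/(0.7722 − (-1.227)) = 0.216.
μ = 6.572 − (-1.227)·0.216 = 6.837.
CV = √(exp(σ²)−1) = √(exp(0.0465)−1) = 0.218.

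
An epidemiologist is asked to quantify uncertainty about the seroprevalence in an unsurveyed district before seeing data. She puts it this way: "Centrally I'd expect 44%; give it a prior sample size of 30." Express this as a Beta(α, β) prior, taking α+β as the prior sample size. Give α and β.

Under the effective-sample-size interpretation, Beta(α, β) has prior mean α/(α+β) and prior sample size α+β.
So α+β = 30 and α/(α+β) = 0.44, giving α = 0.44·30 = 13.2 and β = 30 − 13.2 = 16.8.

α = 13.2, β = 16.8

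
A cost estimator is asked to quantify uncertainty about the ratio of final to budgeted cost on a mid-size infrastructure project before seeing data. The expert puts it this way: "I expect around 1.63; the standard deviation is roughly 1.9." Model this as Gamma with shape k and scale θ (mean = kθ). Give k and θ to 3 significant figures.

k ≈ 0.736, θ ≈ 2.21

For Gamma(k, scale θ): mean = kθ, variance = kθ², so CV = 1/√k.
CV = SD/mean = 1.9/1.63 = 1.166, hence k = 1/CV² = 0.736.
Then θ = mean/k = 1.63/0.736 = 2.21.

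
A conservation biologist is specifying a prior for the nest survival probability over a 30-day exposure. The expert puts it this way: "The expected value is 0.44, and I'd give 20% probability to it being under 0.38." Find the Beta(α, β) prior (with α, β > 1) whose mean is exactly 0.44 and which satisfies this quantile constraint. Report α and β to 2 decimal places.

α ≈ 21.55, β ≈ 27.43

With mean 0.44 fixed, write α = 0.44s, β = 0.56s where s = α+β.
Need P(θ < 0.38) = 0.2 under Beta(0.44s, 0.56s). Normal approximation: (q−m)/√(m(1−m)/s) ≈ z_{0.2} = -0.842, so s ≈ 0.44·0.56·(-0.842)²/(0.38−0.44)² = 48.5.
At s = 48.5: P(θ<0.38) ≈ 0.201. Adjusting to match 0.2 gives s ≈ 48.98.
So α = 0.44·48.98 ≈ 21.55, β = 0.56·48.98 ≈ 27.43.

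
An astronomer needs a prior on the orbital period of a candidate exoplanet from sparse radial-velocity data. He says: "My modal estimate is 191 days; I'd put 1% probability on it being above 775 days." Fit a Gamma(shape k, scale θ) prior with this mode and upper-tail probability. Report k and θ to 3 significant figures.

Gamma(k,θ) with k>1 has mode (k−1)θ, so θ = 191/(k−1).
Need P(X < 775) = 0.99 with θ tied to k this way. Start at k = 2, θ = 191: P(X<775) ≈ 0.913.
Too low — raise k to concentrate. Iterating converges to k ≈ 3.12.
Then θ = 191/(3.12−1) ≈ 90.

k ≈ 3.12, θ ≈ 90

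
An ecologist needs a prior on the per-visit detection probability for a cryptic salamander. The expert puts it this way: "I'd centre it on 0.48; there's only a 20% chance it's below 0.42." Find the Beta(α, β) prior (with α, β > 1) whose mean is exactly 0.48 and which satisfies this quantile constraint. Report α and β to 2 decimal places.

α ≈ 23.70, β ≈ 25.68

With mean 0.48 fixed, write α = 0.48s, β = 0.52s where s = α+β.
Need P(θ < 0.42) = 0.2 under Beta(0.48s, 0.52s). Normal approximation: (q−m)/√(m(1−m)/s) ≈ z_{0.2} = -0.842, so s ≈ 0.48·0.52·(-0.842)²/(0.42−0.48)² = 49.1.
At s = 49.1: P(θ<0.42) ≈ 0.201. Adjusting to match 0.2 gives s ≈ 49.38.
So α = 0.48·49.38 ≈ 23.70, β = 0.52·49.38 ≈ 25.68.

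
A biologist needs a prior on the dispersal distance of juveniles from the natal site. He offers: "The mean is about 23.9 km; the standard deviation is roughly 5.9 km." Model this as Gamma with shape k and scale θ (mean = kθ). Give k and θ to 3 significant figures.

k ≈ 16.4, θ ≈ 1.46

For Gamma(k, scale θ): mean = kθ, variance = kθ², so CV = 1/√k.
CV = SD/mean = 5.9/23.9 = 0.2469, hence k = 1/CV² = 16.4.
Then θ = mean/k = 23.9/16.4 = 1.46.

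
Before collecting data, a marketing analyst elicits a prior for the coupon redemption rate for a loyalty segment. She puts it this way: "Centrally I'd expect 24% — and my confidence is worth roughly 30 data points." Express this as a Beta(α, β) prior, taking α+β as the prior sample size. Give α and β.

Under the effective-sample-size interpretation, Beta(α, β) has prior mean α/(α+β) and prior sample size α+β.
So α+β = 30 and α/(α+β) = 0.24, giving α = 0.24·30 = 7.2 and β = 30 − 7.2 = 22.8.

α = 7.2, β = 22.8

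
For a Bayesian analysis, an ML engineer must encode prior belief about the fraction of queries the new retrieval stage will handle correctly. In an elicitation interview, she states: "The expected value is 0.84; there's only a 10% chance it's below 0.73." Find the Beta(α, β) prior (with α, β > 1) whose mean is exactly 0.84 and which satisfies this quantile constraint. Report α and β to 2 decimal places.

α ≈ 16.57, β ≈ 3.16

With mean 0.84 fixed, write α = 0.84s, β = 0.16s where s = α+β.
Need P(θ < 0.73) = 0.1 under Beta(0.84s, 0.16s). Normal approximation: (q−m)/√(m(1−m)/s) ≈ z_{0.1} = -1.28, so s ≈ 0.84·0.16·(-1.28)²/(0.73−0.84)² = 18.2.
At s = 18.2: P(θ<0.73) ≈ 0.107. Adjusting to match 0.1 gives s ≈ 19.72.
So α = 0.84·19.72 ≈ 16.57, β = 0.16·19.72 ≈ 3.16.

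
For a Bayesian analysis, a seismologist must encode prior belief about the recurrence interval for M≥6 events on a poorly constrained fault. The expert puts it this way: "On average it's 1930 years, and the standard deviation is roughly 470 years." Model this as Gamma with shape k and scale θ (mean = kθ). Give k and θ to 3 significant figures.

For Gamma(k, scale θ): mean = kθ, variance = kθ², so CV = 1/√k.
CV = SD/mean = 470/1930 = 0.2435, hence k = 1/CV² = 16.9.
Then θ = mean/k = 1930/16.9 = 114.

k ≈ 16.9, θ ≈ 114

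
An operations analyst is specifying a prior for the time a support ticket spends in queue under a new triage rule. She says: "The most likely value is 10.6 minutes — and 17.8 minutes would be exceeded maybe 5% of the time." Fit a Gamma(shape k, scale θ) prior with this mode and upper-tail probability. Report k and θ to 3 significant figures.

Gamma(k,θ) with k>1 has mode (k−1)θ, so θ = 10.6/(k−1).
Need P(X < 17.8) = 0.95 with θ tied to k this way. Start at k = 2, θ = 10.6: P(X<17.8) ≈ 0.500.
Too low — raise k to concentrate. Iterating converges to k ≈ 11.4.
Then θ = 10.6/(11.4−1) ≈ 1.02.

k ≈ 11.4, θ ≈ 1.02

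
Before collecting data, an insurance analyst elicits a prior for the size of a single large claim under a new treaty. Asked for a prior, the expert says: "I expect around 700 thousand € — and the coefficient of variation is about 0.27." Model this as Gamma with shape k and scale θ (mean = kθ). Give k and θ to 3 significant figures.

For Gamma(k, scale θ): mean = kθ, variance = kθ², so CV = 1/√k.
CV = 0.27, hence k = 1/CV² = 13.7.
Then θ = mean/k = 700/13.7 = 51.

k ≈ 13.7, θ ≈ 51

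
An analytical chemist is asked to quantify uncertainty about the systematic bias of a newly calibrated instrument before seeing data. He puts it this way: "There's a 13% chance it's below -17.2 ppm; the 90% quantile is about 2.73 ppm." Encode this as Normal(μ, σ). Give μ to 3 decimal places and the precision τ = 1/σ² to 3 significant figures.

The p-quantile of Normal(μ,σ) is μ + z_p·σ, with z_{0.13} = -1.126 and z_{0.9} = 1.282.
Eliminate σ: μ = (z₂·x₁ − z₁·x₂)/(z₂ − z₁) = (1.282·-17.2 − (-1.126)·2.73)/2.408 = -7.877.
Then σ = (x₂ − x₁)/(z₂ − z₁) = (2.73 − -17.2)/2.408 = 8.277.
Precision τ = 1/σ² = 1/8.277² = 0.0146.

μ = -7.877, τ = 0.0146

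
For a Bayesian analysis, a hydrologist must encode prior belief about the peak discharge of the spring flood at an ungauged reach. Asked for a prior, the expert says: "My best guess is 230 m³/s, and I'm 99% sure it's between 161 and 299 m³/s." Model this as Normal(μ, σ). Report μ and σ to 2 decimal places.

A symmetric 99% interval runs μ ± z·σ with z = 2.576.
Half-width = 69, so σ = 69/2.576 = 26.79.
μ is the stated best guess, 230.00.

μ = 230.00, σ = 26.79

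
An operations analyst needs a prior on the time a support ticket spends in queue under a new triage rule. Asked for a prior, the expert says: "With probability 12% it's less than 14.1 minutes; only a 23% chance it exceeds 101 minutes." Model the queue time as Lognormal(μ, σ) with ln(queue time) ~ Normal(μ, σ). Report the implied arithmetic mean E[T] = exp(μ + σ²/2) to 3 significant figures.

If T ~ Lognormal(μ,σ) then ln T ~ Normal(μ,σ), so the p-quantile of ln T is μ + z_p·σ.
ln(14.1) = 2.646 and ln(101) = 4.615; z_{0.12} = -1.175, z_{0.77} = 0.7388.
σ = (4.615 − 2.646)/(0.7388 − (-1.175)) = 1.029.
μ = 2.646 − (-1.175)·1.029 = 3.855.
E[T] = exp(μ + σ²/2) = exp(3.855 + 0.5292) = 80.2 minutes.

E[T] ≈ 80.2 minutes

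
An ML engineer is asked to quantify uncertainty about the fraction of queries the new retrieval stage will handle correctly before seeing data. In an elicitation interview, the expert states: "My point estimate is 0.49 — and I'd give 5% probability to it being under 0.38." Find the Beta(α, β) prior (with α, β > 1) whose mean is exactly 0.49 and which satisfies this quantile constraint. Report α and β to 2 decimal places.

α ≈ 26.85, β ≈ 27.95

With mean 0.49 fixed, write α = 0.49s, β = 0.51s where s = α+β.
Need P(θ < 0.38) = 0.05 under Beta(0.49s, 0.51s). Normal approximation: (q−m)/√(m(1−m)/s) ≈ z_{0.05} = -1.64, so s ≈ 0.49·0.51·(-1.64)²/(0.38−0.49)² = 55.9.
At s = 55.9: P(θ<0.38) ≈ 0.048. Adjusting to match 0.05 gives s ≈ 54.80.
So α = 0.49·54.80 ≈ 26.85, β = 0.51·54.80 ≈ 27.95.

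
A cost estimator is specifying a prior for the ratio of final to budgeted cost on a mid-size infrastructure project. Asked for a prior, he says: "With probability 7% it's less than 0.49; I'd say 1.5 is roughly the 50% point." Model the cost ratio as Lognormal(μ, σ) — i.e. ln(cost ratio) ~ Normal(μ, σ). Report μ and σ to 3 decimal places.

If T ~ Lognormal(μ,σ) then ln T ~ Normal(μ,σ), so the p-quantile of ln T is μ + z_p·σ.
ln(0.49) = -0.7133 and ln(1.5) = 0.4055; z_{0.07} = -1.476, z_{0.5} = 0.
σ = (0.4055 − -0.7133)/(0 − (-1.476)) = 0.758.
μ = -0.7133 − (-1.476)·0.758 = 0.405.

μ ≈ 0.405, σ ≈ 0.758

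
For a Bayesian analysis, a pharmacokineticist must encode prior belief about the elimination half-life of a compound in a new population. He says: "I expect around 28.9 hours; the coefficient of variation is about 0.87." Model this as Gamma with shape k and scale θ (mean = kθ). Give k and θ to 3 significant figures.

For Gamma(k, scale θ): mean = kθ, variance = kθ², so CV = 1/√k.
CV = 0.87, hence k = 1/CV² = 1.32.
Then θ = mean/k = 28.9/1.32 = 21.9.

k ≈ 1.32, θ ≈ 21.9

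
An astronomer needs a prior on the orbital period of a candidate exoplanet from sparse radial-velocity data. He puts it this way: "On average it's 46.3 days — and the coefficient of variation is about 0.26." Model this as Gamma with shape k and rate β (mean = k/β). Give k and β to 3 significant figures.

k ≈ 14.8, β ≈ 0.32

For Gamma(k, rate β): mean = k/β, variance = k/β², so CV = 1/√k.
CV = 0.26, hence k = 1/CV² = 14.8.
Then β = k/mean = 14.8/46.3 = 0.32.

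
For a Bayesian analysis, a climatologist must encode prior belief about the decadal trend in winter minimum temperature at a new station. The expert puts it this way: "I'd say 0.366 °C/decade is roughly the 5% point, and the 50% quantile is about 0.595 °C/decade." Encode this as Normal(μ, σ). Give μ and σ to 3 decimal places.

The p-quantile of Normal(μ,σ) is μ + z_p·σ, with z_{0.05} = -1.645 and z_{0.5} = 0.
Eliminate σ: μ = (z₂·x₁ − z₁·x₂)/(z₂ − z₁) = (0·0.366 − (-1.645)·0.595)/1.645 = 0.595.
Then σ = (x₂ − x₁)/(z₂ − z₁) = (0.595 − 0.366)/1.645 = 0.139.

μ = 0.595, σ = 0.139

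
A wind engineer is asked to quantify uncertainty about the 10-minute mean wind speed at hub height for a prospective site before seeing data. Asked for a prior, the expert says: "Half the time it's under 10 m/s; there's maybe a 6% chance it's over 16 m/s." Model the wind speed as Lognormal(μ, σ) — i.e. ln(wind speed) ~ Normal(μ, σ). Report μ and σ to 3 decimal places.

μ ≈ 2.303, σ ≈ 0.302

If T ~ Lognormal(μ,σ) then ln T ~ Normal(μ,σ), so the p-quantile of ln T is μ + z_p·σ.
ln(10) = 2.303 and ln(16) = 2.773; z_{0.5} = 0, z_{0.94} = 1.555.
σ = (2.773 − 2.303)/(1.555 − (0)) = 0.302.
μ = 2.303 − (0)·0.302 = 2.303.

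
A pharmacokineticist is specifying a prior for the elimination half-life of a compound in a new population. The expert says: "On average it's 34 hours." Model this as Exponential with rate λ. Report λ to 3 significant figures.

λ ≈ 0.0294

Exponential mean = 1/λ, so λ = 1/34.0 = 0.0294.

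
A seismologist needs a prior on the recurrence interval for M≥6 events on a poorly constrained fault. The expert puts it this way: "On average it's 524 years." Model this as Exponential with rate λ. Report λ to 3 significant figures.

Exponential mean = 1/λ, so λ = 1/524.0 = 0.00191.

λ ≈ 0.00191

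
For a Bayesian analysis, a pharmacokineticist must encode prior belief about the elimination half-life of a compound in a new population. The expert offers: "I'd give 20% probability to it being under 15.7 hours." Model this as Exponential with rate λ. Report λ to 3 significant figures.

P(T < 15.7) = 1 − e^(−λ·15.7) = 0.2, so λ = −ln(1−0.2)/15.7 = −ln(0.8)/15.7 = 0.0142.

λ ≈ 0.0142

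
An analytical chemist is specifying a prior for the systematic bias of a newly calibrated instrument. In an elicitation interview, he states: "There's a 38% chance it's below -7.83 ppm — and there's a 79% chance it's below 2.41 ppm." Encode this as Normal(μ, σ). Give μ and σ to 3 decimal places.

For Normal(μ,σ), the p-quantile is μ + z_p·σ. Here z_{0.38} = -0.3055, z_{0.79} = 0.8064.
So -7.83 = μ − 0.3055σ and 2.41 = μ + 0.8064σ.
Subtracting: σ = (2.41 − -7.83)/(0.8064 − (-0.3055)) = 9.209.
Then μ = -7.83 − (-0.3055)·9.209 = -5.017.

μ = -5.017, σ = 9.209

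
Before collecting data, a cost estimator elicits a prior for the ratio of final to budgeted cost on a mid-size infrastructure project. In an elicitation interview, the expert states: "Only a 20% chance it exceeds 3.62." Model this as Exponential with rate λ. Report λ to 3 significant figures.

P(T > 3.62) = e^(−λ·3.62) = 0.2, so λ = −ln(0.2)/3.62 = 0.445.

λ ≈ 0.445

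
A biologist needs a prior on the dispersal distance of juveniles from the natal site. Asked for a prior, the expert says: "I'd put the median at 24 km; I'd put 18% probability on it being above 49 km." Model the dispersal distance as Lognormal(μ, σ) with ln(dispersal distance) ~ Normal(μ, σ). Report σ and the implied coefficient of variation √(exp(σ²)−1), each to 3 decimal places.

σ ≈ 0.780, CV ≈ 0.915

If T ~ Lognormal(μ,σ) then ln T ~ Normal(μ,σ), so the p-quantile of ln T is μ + z_p·σ.
ln(24) = 3.178 and ln(49) = 3.892; z_{0.5} = 0, z_{0.82} = 0.9154.
σ = (3.892 − 3.178)/(0.9154 − (0)) = 0.780.
μ = 3.178 − (0)·0.780 = 3.178.
CV = √(exp(σ²)−1) = √(exp(0.6080)−1) = 0.915.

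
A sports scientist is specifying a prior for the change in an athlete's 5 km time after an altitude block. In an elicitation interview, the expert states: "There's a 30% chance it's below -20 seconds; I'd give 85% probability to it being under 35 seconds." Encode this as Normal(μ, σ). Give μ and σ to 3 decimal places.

μ = -1.521, σ = 35.238

The p-quantile of Normal(μ,σ) is μ + z_p·σ, with z_{0.3} = -0.5244 and z_{0.85} = 1.036.
Eliminate σ: μ = (z₂·x₁ − z₁·x₂)/(z₂ − z₁) = (1.036·-20 − (-0.5244)·35)/1.561 = -1.521.
Then σ = (x₂ − x₁)/(z₂ − z₁) = (35 − -20)/1.561 = 35.238.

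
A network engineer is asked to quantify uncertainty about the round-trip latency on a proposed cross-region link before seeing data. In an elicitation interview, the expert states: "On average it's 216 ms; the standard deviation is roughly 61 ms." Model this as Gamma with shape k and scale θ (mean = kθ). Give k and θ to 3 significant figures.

For Gamma(k, scale θ): mean = kθ, variance = kθ², so CV = 1/√k.
CV = SD/mean = 61/216 = 0.2824, hence k = 1/CV² = 12.5.
Then θ = mean/k = 216/12.5 = 17.2.

k ≈ 12.5, θ ≈ 17.2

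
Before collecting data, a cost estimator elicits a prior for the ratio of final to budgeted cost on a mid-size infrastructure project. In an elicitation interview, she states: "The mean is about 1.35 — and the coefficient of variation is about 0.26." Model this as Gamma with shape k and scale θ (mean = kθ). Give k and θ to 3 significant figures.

For Gamma(k, scale θ): mean = kθ, variance = kθ², so CV = 1/√k.
CV = 0.26, hence k = 1/CV² = 14.8.
Then θ = mean/k = 1.35/14.8 = 0.0913.

k ≈ 14.8, θ ≈ 0.0913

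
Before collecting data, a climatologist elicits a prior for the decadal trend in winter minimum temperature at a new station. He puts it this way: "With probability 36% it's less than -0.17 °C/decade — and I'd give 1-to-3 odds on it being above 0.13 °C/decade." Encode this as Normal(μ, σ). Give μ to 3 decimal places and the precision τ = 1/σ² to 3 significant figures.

μ = -0.066, τ = 11.9

The p-quantile of Normal(μ,σ) is μ + z_p·σ, with z_{0.36} = -0.3585 and z_{0.75} = 0.6745.
Eliminate σ: μ = (z₂·x₁ − z₁·x₂)/(z₂ − z₁) = (0.6745·-0.17 − (-0.3585)·0.13)/1.033 = -0.066.
Then σ = (x₂ − x₁)/(z₂ − z₁) = (0.13 − -0.17)/1.033 = 0.290.
Precision τ = 1/σ² = 1/0.2904² = 11.9.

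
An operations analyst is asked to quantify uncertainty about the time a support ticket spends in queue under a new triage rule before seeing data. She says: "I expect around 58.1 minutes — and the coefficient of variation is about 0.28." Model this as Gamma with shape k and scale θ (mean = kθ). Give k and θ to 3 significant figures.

For Gamma(k, scale θ): mean = kθ, variance = kθ², so CV = 1/√k.
CV = 0.28, hence k = 1/CV² = 12.8.
Then θ = mean/k = 58.1/12.8 = 4.56.

k ≈ 12.8, θ ≈ 4.56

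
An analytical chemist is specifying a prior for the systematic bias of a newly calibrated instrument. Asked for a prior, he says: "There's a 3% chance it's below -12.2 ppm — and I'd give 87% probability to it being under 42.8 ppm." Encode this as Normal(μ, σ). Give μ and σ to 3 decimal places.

μ = 22.199, σ = 18.290

For Normal(μ,σ), the p-quantile is μ + z_p·σ. Here z_{0.03} = -1.881, z_{0.87} = 1.126.
So -12.2 = μ − 1.881σ and 42.8 = μ + 1.126σ.
Subtracting: σ = (42.8 − -12.2)/(1.126 − (-1.881)) = 18.290.
Then μ = -12.2 − (-1.881)·18.290 = 22.199.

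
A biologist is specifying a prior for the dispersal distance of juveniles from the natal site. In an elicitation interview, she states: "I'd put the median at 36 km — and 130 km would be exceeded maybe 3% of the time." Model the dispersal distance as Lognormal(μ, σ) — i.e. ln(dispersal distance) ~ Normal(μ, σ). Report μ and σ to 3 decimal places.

If T ~ Lognormal(μ,σ) then ln T ~ Normal(μ,σ), so the p-quantile of ln T is μ + z_p·σ.
ln(36) = 3.584 and ln(130) = 4.868; z_{0.5} = 0, z_{0.97} = 1.881.
σ = (4.868 − 3.584)/(1.881 − (0)) = 0.683.
μ = 3.584 − (0)·0.683 = 3.584.

μ ≈ 3.584, σ ≈ 0.683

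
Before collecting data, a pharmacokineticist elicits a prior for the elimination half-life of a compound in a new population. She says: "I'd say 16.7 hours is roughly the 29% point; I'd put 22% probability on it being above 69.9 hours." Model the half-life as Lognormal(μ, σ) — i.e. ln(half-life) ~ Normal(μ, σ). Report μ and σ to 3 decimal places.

μ ≈ 3.413, σ ≈ 1.080

If T ~ Lognormal(μ,σ) then ln T ~ Normal(μ,σ), so the p-quantile of ln T is μ + z_p·σ.
ln(16.7) = 2.815 and ln(69.9) = 4.247; z_{0.29} = -0.5534, z_{0.78} = 0.7722.
σ = (4.247 − 2.815)/(0.7722 − (-0.5534)) = 1.080.
μ = 2.815 − (-0.5534)·1.080 = 3.413.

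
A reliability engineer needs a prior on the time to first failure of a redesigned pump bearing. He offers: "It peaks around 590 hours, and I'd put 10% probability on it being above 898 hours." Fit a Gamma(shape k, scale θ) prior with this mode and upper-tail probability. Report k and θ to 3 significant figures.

k ≈ 11.6, θ ≈ 55.8

Gamma(k,θ) with k>1 has mode (k−1)θ, so θ = 590/(k−1).
Need P(X < 898) = 0.9 with θ tied to k this way. Start at k = 2, θ = 590: P(X<898) ≈ 0.450.
Too low — raise k to concentrate. Iterating converges to k ≈ 11.6.
Then θ = 590/(11.6−1) ≈ 55.8.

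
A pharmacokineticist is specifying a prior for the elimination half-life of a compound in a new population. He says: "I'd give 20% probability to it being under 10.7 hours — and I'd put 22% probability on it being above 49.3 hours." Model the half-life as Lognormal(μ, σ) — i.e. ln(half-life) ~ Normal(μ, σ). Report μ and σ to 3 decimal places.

μ ≈ 3.167, σ ≈ 0.947

If T ~ Lognormal(μ,σ) then ln T ~ Normal(μ,σ), so the p-quantile of ln T is μ + z_p·σ.
ln(10.7) = 2.37 and ln(49.3) = 3.898; z_{0.2} = -0.8416, z_{0.78} = 0.7722.
σ = (3.898 − 2.37)/(0.7722 − (-0.8416)) = 0.947.
μ = 2.37 − (-0.8416)·0.947 = 3.167.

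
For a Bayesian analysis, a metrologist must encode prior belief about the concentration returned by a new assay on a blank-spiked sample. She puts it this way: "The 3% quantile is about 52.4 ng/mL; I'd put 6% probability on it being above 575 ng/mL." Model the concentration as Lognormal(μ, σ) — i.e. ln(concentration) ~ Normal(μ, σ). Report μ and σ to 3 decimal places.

μ ≈ 5.270, σ ≈ 0.697

If T ~ Lognormal(μ,σ) then ln T ~ Normal(μ,σ), so the p-quantile of ln T is μ + z_p·σ.
ln(52.4) = 3.959 and ln(575) = 6.354; z_{0.03} = -1.881, z_{0.94} = 1.555.
σ = (6.354 − 3.959)/(1.555 − (-1.881)) = 0.697.
μ = 3.959 − (-1.881)·0.697 = 5.270.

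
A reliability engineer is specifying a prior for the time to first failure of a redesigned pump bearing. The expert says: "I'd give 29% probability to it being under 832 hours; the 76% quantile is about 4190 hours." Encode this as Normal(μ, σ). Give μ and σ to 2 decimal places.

μ = 2307.18, σ = 2665.74

For Normal(μ,σ), the p-quantile is μ + z_p·σ. Here z_{0.29} = -0.5534, z_{0.76} = 0.7063.
So 832 = μ − 0.5534σ and 4190 = μ + 0.7063σ.
Subtracting: σ = (4190 − 832)/(0.7063 − (-0.5534)) = 2665.74.
Then μ = 832 − (-0.5534)·2665.74 = 2307.18.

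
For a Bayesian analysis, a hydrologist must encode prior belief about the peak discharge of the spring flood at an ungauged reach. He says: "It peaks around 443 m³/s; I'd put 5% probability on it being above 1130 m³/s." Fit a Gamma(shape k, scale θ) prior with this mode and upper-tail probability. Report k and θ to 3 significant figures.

k ≈ 4.09, θ ≈ 143

Gamma(k,θ) with k>1 has mode (k−1)θ, so θ = 443/(k−1).
Need P(X < 1130) = 0.95 with θ tied to k this way. Start at k = 2, θ = 443: P(X<1130) ≈ 0.723.
Too low — raise k to concentrate. Iterating converges to k ≈ 4.09.
Then θ = 443/(4.09−1) ≈ 143.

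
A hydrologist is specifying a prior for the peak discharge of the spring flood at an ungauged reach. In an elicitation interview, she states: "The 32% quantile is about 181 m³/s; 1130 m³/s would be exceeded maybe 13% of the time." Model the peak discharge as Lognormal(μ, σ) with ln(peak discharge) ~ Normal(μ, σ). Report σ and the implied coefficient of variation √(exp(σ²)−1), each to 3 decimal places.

If T ~ Lognormal(μ,σ) then ln T ~ Normal(μ,σ), so the p-quantile of ln T is μ + z_p·σ.
ln(181) = 5.198 and ln(1130) = 7.03; z_{0.32} = -0.4677, z_{0.87} = 1.126.
σ = (7.03 − 5.198)/(1.126 − (-0.4677)) = 1.149.
μ = 5.198 − (-0.4677)·1.149 = 5.736.
CV = √(exp(σ²)−1) = √(exp(1.3200)−1) = 1.656.

σ ≈ 1.149, CV ≈ 1.656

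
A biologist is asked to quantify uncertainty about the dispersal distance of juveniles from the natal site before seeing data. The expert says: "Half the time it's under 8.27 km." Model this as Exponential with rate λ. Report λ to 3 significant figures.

λ ≈ 0.0838

Exponential median = ln 2 / λ, so λ = ln 2 / 8.27 = 0.0838.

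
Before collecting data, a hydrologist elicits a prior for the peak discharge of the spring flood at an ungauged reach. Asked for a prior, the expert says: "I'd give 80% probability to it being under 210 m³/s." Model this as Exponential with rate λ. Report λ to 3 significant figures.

λ ≈ 0.00766

P(T < 210.0) = 1 − e^(−λ·210.0) = 0.8, so λ = −ln(1−0.8)/210.0 = −ln(0.2)/210.0 = 0.00766.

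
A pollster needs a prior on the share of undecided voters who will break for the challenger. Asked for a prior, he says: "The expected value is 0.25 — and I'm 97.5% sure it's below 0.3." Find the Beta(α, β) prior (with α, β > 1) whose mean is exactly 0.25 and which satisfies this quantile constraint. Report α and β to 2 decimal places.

α ≈ 76.30, β ≈ 228.90

With mean 0.25 fixed, write α = 0.25s, β = 0.75s where s = α+β.
Need P(θ < 0.3) = 0.975 under Beta(0.25s, 0.75s). Normal approximation: (q−m)/√(m(1−m)/s) ≈ z_{0.975} = 1.96, so s ≈ 0.25·0.75·(1.96)²/(0.3−0.25)² = 288.1.
At s = 288.1: P(θ<0.3) ≈ 0.972. Adjusting to match 0.975 gives s ≈ 305.20.
So α = 0.25·305.20 ≈ 76.30, β = 0.75·305.20 ≈ 228.90.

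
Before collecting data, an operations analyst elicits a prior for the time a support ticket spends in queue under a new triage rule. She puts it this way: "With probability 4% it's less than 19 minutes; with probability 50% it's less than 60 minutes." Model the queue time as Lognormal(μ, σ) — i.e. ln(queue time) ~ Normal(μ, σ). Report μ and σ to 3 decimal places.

μ ≈ 4.094, σ ≈ 0.657

If T ~ Lognormal(μ,σ) then ln T ~ Normal(μ,σ), so the p-quantile of ln T is μ + z_p·σ.
ln(19) = 2.944 and ln(60) = 4.094; z_{0.04} = -1.751, z_{0.5} = 0.
σ = (4.094 − 2.944)/(0 − (-1.751)) = 0.657.
μ = 2.944 − (-1.751)·0.657 = 4.094.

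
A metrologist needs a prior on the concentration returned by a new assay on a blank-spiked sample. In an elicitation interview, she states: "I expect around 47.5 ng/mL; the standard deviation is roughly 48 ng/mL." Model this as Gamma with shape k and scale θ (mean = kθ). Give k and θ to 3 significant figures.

k ≈ 0.979, θ ≈ 48.5

For Gamma(k, scale θ): mean = kθ, variance = kθ², so CV = 1/√k.
CV = SD/mean = 48/47.5 = 1.011, hence k = 1/CV² = 0.979.
Then θ = mean/k = 47.5/0.979 = 48.5.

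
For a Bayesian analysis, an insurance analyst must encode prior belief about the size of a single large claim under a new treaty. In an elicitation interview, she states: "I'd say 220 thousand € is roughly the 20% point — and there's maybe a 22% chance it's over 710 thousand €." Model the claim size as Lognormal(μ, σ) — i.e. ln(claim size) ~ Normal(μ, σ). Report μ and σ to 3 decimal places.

μ ≈ 6.005, σ ≈ 0.726

If T ~ Lognormal(μ,σ) then ln T ~ Normal(μ,σ), so the p-quantile of ln T is μ + z_p·σ.
ln(220) = 5.394 and ln(710) = 6.565; z_{0.2} = -0.8416, z_{0.78} = 0.7722.
σ = (6.565 − 5.394)/(0.7722 − (-0.8416)) = 0.726.
μ = 5.394 − (-0.8416)·0.726 = 6.005.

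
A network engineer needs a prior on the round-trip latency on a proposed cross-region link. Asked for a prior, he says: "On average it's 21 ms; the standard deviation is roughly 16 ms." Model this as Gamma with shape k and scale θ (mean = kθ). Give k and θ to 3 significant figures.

k ≈ 1.72, θ ≈ 12.2

For Gamma(k, scale θ): mean = kθ, variance = kθ², so CV = 1/√k.
CV = SD/mean = 16/21 = 0.7619, hence k = 1/CV² = 1.72.
Then θ = mean/k = 21/1.72 = 12.2.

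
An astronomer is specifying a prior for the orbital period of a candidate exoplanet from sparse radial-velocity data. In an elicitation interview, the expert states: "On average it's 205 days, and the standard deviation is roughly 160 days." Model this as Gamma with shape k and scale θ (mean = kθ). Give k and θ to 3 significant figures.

For Gamma(k, scale θ): mean = kθ, variance = kθ², so CV = 1/√k.
CV = SD/mean = 160/205 = 0.7805, hence k = 1/CV² = 1.64.
Then θ = mean/k = 205/1.64 = 125.

k ≈ 1.64, θ ≈ 125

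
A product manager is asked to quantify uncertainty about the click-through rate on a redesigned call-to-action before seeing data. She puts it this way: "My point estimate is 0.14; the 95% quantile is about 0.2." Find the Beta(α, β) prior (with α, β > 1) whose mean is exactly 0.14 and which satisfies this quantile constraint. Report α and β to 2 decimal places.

α ≈ 14.29, β ≈ 87.77

With mean 0.14 fixed, write α = 0.14s, β = 0.86s where s = α+β.
Need P(θ < 0.2) = 0.95 under Beta(0.14s, 0.86s). Normal approximation: (q−m)/√(m(1−m)/s) ≈ z_{0.95} = 1.64, so s ≈ 0.14·0.86·(1.64)²/(0.2−0.14)² = 90.5.
At s = 90.5: P(θ<0.2) ≈ 0.940. Adjusting to match 0.95 gives s ≈ 102.06.
So α = 0.14·102.06 ≈ 14.29, β = 0.86·102.06 ≈ 87.77.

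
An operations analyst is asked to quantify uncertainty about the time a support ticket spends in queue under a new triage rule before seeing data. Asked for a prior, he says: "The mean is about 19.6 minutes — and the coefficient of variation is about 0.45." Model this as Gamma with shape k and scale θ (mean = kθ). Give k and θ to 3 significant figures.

k ≈ 4.94, θ ≈ 3.97

For Gamma(k, scale θ): mean = kθ, variance = kθ², so CV = 1/√k.
CV = 0.45, hence k = 1/CV² = 4.94.
Then θ = mean/k = 19.6/4.94 = 3.97.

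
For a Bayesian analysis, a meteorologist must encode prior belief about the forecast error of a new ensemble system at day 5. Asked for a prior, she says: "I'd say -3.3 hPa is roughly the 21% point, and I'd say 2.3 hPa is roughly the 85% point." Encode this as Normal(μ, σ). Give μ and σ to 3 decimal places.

The p-quantile of Normal(μ,σ) is μ + z_p·σ, with z_{0.21} = -0.8064 and z_{0.85} = 1.036.
Eliminate σ: μ = (z₂·x₁ − z₁·x₂)/(z₂ − z₁) = (1.036·-3.3 − (-0.8064)·2.3)/1.843 = -0.849.
Then σ = (x₂ − x₁)/(z₂ − z₁) = (2.3 − -3.3)/1.843 = 3.039.

μ = -0.849, σ = 3.039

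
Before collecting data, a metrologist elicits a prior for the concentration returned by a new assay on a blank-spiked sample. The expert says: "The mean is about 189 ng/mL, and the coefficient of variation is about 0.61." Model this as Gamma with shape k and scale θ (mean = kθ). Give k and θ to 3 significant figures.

k ≈ 2.69, θ ≈ 70.3

For Gamma(k, scale θ): mean = kθ, variance = kθ², so CV = 1/√k.
CV = 0.61, hence k = 1/CV² = 2.69.
Then θ = mean/k = 189/2.69 = 70.3.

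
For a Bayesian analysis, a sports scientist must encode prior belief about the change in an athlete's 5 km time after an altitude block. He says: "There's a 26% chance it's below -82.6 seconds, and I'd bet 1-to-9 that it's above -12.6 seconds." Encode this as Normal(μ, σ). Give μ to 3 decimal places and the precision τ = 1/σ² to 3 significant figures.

μ = -59.204, τ = 0.000756

The p-quantile of Normal(μ,σ) is μ + z_p·σ, with z_{0.26} = -0.6433 and z_{0.9} = 1.282.
Eliminate σ: μ = (z₂·x₁ − z₁·x₂)/(z₂ − z₁) = (1.282·-82.6 − (-0.6433)·-12.6)/1.925 = -59.204.
Then σ = (x₂ − x₁)/(z₂ − z₁) = (-12.6 − -82.6)/1.925 = 36.366.
Precision τ = 1/σ² = 1/36.37² = 0.000756.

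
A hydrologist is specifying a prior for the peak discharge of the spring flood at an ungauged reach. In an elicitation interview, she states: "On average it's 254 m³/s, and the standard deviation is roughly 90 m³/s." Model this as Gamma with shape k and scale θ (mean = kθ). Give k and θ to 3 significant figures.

For Gamma(k, scale θ): mean = kθ, variance = kθ², so CV = 1/√k.
CV = SD/mean = 90/254 = 0.3543, hence k = 1/CV² = 7.96.
Then θ = mean/k = 254/7.96 = 31.9.

k ≈ 7.96, θ ≈ 31.9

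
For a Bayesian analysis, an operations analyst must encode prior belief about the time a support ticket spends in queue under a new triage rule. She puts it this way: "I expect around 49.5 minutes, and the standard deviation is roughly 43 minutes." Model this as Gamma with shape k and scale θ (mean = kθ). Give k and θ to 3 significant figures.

k ≈ 1.33, θ ≈ 37.4

For Gamma(k, scale θ): mean = kθ, variance = kθ², so CV = 1/√k.
CV = SD/mean = 43/49.5 = 0.8687, hence k = 1/CV² = 1.33.
Then θ = mean/k = 49.5/1.33 = 37.4.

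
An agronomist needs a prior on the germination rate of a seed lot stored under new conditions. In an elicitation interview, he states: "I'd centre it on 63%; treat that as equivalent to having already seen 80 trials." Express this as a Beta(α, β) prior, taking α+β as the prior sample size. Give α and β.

α = 50.4, β = 29.6

Under the effective-sample-size interpretation, Beta(α, β) has prior mean α/(α+β) and prior sample size α+β.
So α+β = 80 and α/(α+β) = 0.63, giving α = 0.63·80 = 50.4 and β = 80 − 50.4 = 29.6.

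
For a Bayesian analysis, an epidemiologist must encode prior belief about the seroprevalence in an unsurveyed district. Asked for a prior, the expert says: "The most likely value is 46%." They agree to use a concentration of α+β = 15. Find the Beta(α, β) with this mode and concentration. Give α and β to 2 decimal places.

For α,β > 1 the Beta mode is (α−1)/(α+β−2). With α+β = 15, the mode is (α−1)/13.
Set (α−1)/13 = 0.46 → α = 1 + 0.46·13 = 6.98.
β = 15 − α = 8.02.

α = 6.98, β = 8.02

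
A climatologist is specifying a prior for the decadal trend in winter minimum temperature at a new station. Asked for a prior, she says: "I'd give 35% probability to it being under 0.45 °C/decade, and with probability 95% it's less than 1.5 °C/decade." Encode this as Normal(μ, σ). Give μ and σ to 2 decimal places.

The p-quantile of Normal(μ,σ) is μ + z_p·σ, with z_{0.35} = -0.3853 and z_{0.95} = 1.645.
Eliminate σ: μ = (z₂·x₁ − z₁·x₂)/(z₂ − z₁) = (1.645·0.45 − (-0.3853)·1.5)/2.03 = 0.65.
Then σ = (x₂ − x₁)/(z₂ − z₁) = (1.5 − 0.45)/2.03 = 0.52.

μ = 0.65, σ = 0.52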